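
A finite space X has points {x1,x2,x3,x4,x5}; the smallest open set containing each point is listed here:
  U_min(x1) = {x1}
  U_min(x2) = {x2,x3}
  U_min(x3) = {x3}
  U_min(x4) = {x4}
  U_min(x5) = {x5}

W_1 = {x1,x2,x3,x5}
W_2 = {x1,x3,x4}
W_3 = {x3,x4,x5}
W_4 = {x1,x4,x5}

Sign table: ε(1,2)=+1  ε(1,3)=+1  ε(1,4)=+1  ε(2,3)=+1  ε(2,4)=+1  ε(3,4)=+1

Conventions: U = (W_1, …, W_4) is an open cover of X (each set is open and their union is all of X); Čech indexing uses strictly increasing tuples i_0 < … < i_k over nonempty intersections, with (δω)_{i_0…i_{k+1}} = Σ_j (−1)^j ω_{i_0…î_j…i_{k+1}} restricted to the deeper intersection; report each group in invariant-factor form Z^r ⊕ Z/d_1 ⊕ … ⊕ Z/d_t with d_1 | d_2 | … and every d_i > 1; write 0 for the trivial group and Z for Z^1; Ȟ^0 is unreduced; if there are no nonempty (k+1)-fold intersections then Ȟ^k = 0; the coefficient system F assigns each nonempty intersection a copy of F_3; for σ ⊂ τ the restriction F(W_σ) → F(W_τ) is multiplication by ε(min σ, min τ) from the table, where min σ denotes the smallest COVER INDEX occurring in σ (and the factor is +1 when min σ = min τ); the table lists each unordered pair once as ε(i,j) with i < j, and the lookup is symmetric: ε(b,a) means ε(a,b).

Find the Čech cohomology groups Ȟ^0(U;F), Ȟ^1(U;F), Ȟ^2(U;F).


nonempty overlaps:
  W12={x1,x3} W13={x3,x5} W14={x1,x5} W23={x3,x4} W24={x1,x4} W34={x4,x5}
  W123={x3} W124={x1} W134={x5} W234={x4}
C dims 4,6,4; δ0: rk_F3 3; δ1: rk_F3 3
degree 0: 4−3−0 = 1 → Ȟ^0 ≅ Z/3
degree 1: 6−3−3 = 0 → Ȟ^1 ≅ 0
degree 2: 4−0−3 = 1 → Ȟ^2 ≅ Z/3

Ȟ^0 ≅ Z/3; Ȟ^1 ≅ 0; Ȟ^2 ≅ Z/3


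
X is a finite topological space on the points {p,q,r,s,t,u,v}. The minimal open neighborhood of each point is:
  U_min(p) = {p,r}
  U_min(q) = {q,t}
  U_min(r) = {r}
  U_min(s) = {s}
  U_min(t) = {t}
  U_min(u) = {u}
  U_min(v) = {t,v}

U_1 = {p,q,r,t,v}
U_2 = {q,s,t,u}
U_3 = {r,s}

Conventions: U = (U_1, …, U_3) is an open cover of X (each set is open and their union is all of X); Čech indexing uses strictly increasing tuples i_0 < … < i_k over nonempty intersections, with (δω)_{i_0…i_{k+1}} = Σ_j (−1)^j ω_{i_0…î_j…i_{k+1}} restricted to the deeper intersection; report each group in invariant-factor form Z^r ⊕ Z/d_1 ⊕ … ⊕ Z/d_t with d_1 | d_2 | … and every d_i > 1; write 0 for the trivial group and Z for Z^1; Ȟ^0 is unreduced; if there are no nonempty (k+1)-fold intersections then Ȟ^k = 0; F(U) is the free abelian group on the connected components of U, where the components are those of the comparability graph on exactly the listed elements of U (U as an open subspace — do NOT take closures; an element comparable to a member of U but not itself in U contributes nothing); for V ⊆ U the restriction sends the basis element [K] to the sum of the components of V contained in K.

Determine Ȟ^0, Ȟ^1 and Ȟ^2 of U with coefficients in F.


Ȟ^0 ≅ Z^4; Ȟ^1 ≅ 0; Ȟ^2 ≅ 0

nonempty overlaps:
  U12={q,t} U13={r} U23={s}
components per intersection:
  U1: {p,r} {q,t,v}
  U2: {q,t} {s} {u}
  U3: {r} {s}
  U12: {q,t}
  U13: {r}
  U23: {s}
C dims 7,3; δ0: rk 3, SNF 1^3
degree 0: 7−3−0 = 4 → Ȟ^0 ≅ Z^4
degree 1: 3−0−3 = 0 → Ȟ^1 ≅ 0
degree 2: 0−0−0 = 0 → Ȟ^2 ≅ 0


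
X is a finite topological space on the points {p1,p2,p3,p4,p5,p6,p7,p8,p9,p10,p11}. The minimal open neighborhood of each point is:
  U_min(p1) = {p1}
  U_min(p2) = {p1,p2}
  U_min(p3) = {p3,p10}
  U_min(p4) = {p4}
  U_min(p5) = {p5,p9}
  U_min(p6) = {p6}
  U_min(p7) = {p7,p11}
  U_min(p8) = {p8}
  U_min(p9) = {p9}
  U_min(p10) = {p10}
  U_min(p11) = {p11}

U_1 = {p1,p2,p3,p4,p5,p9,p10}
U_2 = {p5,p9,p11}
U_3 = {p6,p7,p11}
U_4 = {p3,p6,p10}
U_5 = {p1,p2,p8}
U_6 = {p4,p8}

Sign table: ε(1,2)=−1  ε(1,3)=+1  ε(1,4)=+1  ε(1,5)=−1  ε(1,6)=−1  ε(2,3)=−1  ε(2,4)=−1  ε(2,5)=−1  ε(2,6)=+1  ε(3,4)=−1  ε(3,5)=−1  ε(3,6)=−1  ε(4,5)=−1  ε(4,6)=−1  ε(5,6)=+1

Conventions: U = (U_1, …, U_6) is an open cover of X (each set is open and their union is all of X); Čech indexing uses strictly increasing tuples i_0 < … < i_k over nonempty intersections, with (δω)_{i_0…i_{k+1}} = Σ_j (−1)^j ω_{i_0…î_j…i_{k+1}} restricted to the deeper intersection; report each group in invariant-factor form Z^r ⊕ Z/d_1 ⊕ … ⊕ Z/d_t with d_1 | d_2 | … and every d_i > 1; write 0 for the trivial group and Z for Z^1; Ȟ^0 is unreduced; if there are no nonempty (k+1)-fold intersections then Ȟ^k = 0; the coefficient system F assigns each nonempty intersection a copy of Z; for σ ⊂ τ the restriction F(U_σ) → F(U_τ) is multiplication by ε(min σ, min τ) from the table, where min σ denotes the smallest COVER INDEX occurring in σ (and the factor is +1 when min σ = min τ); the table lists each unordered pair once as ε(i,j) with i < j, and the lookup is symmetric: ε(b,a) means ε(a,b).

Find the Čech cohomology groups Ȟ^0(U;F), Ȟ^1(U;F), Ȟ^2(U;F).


nonempty intersections:
  U12={p5,p9} U14={p3,p10} U15={p1,p2} U16={p4} U23={p11} U34={p6} U56={p8}
C dims 6,7; δ0: rk 6, SNF 1^5·2
Ȟ^0: (6−6)−0=0 ⇒ 0
Ȟ^1: (7−0)−6=1 plus torsion [2] ⇒ Z ⊕ Z/2
Ȟ^2: (0−0)−0=0 ⇒ 0

Ȟ^0(U;F) ≅ 0, Ȟ^1(U;F) ≅ Z ⊕ Z/2 and Ȟ^2(U;F) ≅ 0


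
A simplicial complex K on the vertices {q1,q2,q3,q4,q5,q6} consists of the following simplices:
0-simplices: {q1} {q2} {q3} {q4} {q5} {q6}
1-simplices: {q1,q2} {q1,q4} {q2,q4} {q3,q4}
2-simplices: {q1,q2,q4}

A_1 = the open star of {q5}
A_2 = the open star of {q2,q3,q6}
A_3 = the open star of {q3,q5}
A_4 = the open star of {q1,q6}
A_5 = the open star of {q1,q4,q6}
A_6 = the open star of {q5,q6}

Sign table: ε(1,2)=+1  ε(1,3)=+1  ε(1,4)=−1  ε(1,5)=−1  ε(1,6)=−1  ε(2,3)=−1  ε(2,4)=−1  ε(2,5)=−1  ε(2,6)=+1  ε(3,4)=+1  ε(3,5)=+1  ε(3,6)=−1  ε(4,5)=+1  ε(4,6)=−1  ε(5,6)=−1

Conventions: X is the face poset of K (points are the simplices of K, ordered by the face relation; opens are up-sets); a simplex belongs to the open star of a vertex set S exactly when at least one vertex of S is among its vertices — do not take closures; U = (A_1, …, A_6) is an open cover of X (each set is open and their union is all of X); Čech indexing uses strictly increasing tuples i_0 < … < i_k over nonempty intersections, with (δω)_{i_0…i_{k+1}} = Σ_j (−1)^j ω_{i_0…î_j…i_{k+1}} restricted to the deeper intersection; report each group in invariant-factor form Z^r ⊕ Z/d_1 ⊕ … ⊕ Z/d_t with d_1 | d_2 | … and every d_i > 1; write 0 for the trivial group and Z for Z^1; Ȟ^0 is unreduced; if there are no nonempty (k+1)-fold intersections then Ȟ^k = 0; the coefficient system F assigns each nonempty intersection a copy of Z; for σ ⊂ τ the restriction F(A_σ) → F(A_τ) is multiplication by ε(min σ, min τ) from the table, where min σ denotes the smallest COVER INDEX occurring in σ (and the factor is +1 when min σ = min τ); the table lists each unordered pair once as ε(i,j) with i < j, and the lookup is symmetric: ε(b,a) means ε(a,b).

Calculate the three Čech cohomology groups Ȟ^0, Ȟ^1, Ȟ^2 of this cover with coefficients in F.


cover nerve:
  A1={{q5}} A2={{q2},{q3},{q6},{q1,q2},{q2,q4},{q3,q4},{q1,q2,q4}} A3={{q3},{q5},{q3,q4}} A4={{q1},{q6},{q1,q2},{q1,q4},{q1,q2,q4}} A5={{q1},{q4},{q6},{q1,q2},{q1,q4},{q2,q4},{q3,q4},{q1,q2,q4}} A6={{q5},{q6}}
  A13={{q5}} A16={{q5}} A23={{q3},{q3,q4}} A24={{q6},{q1,q2},{q1,q2,q4}} A25={{q6},{q1,q2},{q2,q4},{q3,q4},{q1,q2,q4}} A26={{q6}} A35={{q3,q4}} A36={{q5}} A45={{q1},{q6},{q1,q2},{q1,q4},{q1,q2,q4}} A46={{q6}} A56={{q6}}
  A136={{q5}} A235={{q3,q4}} A245={{q6},{q1,q2},{q1,q2,q4}} A246={{q6}} A256={{q6}} A456={{q6}}
  A2456={{q6}}
C dims 6,11,6,1; δ0: rk 5, SNF 1^5; δ1: rk 5, SNF 1^5; δ2: rk 1, SNF 1^1
Ȟ^0: (6−5)−0=1 ⇒ Z
Ȟ^1: (11−5)−5=1 ⇒ Z
Ȟ^2: (6−1)−5=0 ⇒ 0

Ȟ^0(U;F) ≅ Z, Ȟ^1(U;F) ≅ Z, Ȟ^2(U;F) ≅ 0


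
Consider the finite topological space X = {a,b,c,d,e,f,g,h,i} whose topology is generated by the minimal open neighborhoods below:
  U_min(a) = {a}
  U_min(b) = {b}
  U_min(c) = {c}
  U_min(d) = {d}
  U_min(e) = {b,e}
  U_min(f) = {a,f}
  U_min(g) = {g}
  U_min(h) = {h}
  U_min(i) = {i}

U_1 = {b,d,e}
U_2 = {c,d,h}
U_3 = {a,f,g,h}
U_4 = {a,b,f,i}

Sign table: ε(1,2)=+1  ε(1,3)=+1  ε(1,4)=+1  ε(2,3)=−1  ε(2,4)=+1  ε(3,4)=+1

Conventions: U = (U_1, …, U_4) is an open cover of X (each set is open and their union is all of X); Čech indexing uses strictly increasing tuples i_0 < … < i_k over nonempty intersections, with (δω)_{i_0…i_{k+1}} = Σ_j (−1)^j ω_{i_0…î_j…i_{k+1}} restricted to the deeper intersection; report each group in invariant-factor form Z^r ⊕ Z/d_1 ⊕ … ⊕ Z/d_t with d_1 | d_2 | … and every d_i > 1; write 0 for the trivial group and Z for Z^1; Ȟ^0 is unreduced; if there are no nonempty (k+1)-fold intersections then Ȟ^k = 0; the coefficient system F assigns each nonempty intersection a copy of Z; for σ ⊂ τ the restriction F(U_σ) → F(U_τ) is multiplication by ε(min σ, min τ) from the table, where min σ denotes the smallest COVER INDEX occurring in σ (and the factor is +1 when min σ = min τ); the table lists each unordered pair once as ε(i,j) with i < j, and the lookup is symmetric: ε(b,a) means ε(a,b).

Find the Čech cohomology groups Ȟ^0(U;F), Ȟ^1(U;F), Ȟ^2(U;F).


Ȟ^0 = 0,  Ȟ^1 = Z/2,  Ȟ^2 = 0

nerve of the cover:
  U12={d} U14={b} U23={h} U34={a,f}
C dims 4,4; δ0: rk 4, SNF 1^3·2
Ȟ^0 = (4 − 4) − 0 = 0, so Ȟ^0 ≅ 0
Ȟ^1 = (4 − 0) − 4 = 0 plus torsion [2], so Ȟ^1 ≅ Z/2
Ȟ^2 = (0 − 0) − 0 = 0, so Ȟ^2 ≅ 0


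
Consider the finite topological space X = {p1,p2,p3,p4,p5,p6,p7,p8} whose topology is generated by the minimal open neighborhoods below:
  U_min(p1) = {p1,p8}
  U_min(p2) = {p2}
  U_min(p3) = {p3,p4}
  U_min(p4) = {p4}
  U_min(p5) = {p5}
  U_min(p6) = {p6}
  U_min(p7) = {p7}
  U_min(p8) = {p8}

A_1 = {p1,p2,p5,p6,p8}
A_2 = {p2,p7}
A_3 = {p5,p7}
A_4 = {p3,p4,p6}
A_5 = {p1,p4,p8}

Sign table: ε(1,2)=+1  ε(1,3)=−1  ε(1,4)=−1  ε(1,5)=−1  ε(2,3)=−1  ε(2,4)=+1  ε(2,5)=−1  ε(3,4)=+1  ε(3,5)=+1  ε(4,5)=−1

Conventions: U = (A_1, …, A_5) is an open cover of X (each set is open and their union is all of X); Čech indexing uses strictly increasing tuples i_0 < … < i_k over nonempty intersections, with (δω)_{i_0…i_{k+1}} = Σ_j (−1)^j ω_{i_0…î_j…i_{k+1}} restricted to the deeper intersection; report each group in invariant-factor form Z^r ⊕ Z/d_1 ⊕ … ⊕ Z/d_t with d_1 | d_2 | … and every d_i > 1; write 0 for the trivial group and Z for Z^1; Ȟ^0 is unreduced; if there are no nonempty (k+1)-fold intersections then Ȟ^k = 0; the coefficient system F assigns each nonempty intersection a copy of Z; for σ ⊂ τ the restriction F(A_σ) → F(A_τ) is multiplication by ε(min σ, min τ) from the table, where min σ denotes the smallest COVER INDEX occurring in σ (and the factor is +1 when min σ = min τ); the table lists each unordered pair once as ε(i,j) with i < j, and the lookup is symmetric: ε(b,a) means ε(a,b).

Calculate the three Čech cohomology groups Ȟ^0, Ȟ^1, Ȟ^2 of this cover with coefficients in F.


Ȟ^0 = 0,  Ȟ^1 = Z ⊕ Z/2,  Ȟ^2 = 0

intersection data:
  A12={p2} A13={p5} A14={p6} A15={p1,p8} A23={p7} A45={p4}
C dims 5,6; δ0: rk 5, SNF 1^4·2
Ȟ^0 = (5 − 5) − 0 = 0, so Ȟ^0 ≅ 0
Ȟ^1 = (6 − 0) − 5 = 1 plus torsion [2], so Ȟ^1 ≅ Z ⊕ Z/2
Ȟ^2 = (0 − 0) − 0 = 0, so Ȟ^2 ≅ 0


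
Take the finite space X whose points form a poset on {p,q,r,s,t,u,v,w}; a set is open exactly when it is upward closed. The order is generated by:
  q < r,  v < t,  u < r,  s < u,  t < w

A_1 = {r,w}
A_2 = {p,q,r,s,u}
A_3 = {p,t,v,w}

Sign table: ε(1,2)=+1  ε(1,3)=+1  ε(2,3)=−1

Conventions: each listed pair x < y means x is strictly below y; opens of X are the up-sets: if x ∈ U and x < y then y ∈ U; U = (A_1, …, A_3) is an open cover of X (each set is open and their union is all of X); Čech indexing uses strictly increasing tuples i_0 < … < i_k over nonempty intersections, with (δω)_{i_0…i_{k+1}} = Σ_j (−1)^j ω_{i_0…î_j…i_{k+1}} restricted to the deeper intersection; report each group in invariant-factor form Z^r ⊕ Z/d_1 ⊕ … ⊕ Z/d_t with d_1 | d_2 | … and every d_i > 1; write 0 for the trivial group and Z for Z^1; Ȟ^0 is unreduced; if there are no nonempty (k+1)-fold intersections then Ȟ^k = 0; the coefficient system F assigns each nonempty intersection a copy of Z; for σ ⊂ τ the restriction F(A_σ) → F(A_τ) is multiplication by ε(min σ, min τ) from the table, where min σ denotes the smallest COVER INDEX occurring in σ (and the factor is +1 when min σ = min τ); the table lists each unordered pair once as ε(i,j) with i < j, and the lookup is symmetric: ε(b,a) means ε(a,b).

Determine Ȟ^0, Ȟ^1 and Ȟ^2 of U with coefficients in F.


nerve simplices:
  A12={r} A13={w} A23={p}
C dims 3,3; δ0: rk 3, SNF 1^2·2
degree 0: 3−3−0 = 0 → Ȟ^0 ≅ 0
degree 1: 3−0−3 = 0 plus torsion [2] → Ȟ^1 ≅ Z/2
degree 2: 0−0−0 = 0 → Ȟ^2 ≅ 0

Ȟ^0(U;F) ≅ 0, Ȟ^1(U;F) ≅ Z/2, Ȟ^2(U;F) ≅ 0


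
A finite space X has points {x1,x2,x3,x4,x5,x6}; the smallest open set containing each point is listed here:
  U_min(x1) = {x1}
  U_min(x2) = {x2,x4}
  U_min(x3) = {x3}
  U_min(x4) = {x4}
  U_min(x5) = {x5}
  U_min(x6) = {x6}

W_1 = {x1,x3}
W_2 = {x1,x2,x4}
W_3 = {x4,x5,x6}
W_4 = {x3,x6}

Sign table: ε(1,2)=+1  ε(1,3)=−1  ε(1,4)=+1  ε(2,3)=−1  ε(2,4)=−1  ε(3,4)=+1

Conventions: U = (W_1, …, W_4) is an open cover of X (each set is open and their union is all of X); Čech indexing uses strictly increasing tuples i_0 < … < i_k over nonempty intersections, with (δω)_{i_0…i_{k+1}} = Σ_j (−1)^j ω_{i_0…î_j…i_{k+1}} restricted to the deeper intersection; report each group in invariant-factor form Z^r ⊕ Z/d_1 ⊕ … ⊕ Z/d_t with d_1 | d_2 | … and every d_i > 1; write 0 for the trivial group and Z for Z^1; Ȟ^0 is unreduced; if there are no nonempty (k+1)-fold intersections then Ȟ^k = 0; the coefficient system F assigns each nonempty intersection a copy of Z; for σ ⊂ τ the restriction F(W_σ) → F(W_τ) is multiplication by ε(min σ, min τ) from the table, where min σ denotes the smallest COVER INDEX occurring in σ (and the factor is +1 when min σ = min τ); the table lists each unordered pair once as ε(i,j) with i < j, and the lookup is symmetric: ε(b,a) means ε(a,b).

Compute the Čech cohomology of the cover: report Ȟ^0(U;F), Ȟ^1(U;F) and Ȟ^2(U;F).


nerve simplices:
  W12={x1} W14={x3} W23={x4} W34={x6}
C dims 4,4; δ0: rk 4, SNF 1^3·2
degree 0: 4−4−0 = 0 → Ȟ^0 ≅ 0
degree 1: 4−0−4 = 0 plus torsion [2] → Ȟ^1 ≅ Z/2
degree 2: 0−0−0 = 0 → Ȟ^2 ≅ 0

Ȟ^0(U;F) ≅ 0, Ȟ^1(U;F) ≅ Z/2, Ȟ^2(U;F) ≅ 0


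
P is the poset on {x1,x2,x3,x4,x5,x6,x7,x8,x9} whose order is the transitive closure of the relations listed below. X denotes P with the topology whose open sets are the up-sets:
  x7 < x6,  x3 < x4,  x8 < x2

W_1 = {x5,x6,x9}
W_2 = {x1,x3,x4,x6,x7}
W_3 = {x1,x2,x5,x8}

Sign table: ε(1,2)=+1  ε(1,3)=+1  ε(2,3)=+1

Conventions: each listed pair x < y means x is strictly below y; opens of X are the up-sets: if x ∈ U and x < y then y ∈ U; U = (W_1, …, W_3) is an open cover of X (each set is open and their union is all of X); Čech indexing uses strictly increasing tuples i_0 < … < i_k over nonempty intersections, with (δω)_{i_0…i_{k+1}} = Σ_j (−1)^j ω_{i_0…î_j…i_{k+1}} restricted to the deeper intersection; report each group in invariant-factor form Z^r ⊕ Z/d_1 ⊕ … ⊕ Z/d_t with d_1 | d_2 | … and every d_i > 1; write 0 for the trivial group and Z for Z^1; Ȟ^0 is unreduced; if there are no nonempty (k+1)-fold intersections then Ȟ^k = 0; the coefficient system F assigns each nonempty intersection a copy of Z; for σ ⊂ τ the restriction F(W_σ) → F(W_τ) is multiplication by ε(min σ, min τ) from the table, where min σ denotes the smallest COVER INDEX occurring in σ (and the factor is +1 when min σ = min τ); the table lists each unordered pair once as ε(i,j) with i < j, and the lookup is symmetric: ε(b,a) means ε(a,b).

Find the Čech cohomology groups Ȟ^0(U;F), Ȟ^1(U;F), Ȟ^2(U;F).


Ȟ^0 ≅ Z; Ȟ^1 ≅ Z; Ȟ^2 ≅ 0

nonempty intersections:
  W12={x6} W13={x5} W23={x1}
C dims 3,3; δ0: rk 2, SNF 1^2
Ȟ^0: (3−2)−0=1 ⇒ Z
Ȟ^1: (3−0)−2=1 ⇒ Z
Ȟ^2: (0−0)−0=0 ⇒ 0


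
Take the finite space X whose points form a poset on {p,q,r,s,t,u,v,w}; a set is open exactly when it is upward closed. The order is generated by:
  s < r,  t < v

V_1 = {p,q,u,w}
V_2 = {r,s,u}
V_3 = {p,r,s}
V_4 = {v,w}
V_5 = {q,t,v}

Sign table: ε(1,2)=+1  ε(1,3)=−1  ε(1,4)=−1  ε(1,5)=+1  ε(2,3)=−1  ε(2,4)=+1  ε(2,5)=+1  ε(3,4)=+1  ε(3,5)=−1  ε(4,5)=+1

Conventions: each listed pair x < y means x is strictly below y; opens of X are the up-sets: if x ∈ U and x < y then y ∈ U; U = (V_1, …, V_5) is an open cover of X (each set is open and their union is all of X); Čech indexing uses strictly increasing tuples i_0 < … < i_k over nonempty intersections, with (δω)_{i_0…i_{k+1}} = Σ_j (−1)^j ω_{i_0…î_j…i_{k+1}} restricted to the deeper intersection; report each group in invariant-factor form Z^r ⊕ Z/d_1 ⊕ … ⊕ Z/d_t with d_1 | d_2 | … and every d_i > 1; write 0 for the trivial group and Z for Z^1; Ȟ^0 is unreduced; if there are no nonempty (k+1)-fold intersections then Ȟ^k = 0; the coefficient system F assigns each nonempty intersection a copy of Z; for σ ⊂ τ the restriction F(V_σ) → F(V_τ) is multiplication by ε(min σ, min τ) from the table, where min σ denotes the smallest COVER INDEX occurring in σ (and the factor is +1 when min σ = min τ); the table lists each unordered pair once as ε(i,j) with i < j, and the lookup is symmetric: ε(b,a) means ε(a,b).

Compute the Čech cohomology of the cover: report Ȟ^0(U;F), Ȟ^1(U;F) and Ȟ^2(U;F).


nerve simplices:
  V12={u} V13={p} V14={w} V15={q} V23={r,s} V45={v}
C dims 5,6; δ0: rk 5, SNF 1^4·2
degree 0: 5−5−0 = 0 → Ȟ^0 ≅ 0
degree 1: 6−0−5 = 1 plus torsion [2] → Ȟ^1 ≅ Z ⊕ Z/2
degree 2: 0−0−0 = 0 → Ȟ^2 ≅ 0

Ȟ^0(U;F) ≅ 0; Ȟ^1(U;F) ≅ Z ⊕ Z/2; Ȟ^2(U;F) ≅ 0


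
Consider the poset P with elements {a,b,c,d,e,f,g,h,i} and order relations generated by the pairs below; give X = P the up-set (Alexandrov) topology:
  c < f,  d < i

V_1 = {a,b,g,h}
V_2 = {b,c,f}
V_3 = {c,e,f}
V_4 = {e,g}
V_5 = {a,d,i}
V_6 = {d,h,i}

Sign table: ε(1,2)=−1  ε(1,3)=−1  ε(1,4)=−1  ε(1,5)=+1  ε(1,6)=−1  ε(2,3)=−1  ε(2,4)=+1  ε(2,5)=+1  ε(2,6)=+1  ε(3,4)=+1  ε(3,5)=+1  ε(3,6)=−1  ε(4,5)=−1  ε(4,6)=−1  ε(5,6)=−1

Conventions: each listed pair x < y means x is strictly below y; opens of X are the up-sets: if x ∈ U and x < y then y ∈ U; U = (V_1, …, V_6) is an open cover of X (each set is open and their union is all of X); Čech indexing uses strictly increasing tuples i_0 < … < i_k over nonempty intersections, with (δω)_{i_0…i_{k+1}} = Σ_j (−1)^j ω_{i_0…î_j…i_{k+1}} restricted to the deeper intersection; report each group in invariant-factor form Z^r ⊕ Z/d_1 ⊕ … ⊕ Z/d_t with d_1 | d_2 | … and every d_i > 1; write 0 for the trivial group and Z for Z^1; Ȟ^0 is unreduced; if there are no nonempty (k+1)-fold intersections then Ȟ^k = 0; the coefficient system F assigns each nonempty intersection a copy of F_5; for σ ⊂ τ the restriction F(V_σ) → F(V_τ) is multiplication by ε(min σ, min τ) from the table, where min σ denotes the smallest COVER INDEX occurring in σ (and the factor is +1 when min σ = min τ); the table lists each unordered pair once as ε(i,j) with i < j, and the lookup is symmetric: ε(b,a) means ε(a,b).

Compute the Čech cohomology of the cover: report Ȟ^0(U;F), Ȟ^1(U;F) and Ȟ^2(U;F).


cover nerve:
  V12={b} V14={g} V15={a} V16={h} V23={c,f} V34={e} V56={d,i}
C dims 6,7; δ0: rk_F5 6
Ȟ^0: (6−6)−0=0 ⇒ 0
Ȟ^1: (7−0)−6=1 ⇒ Z/5
Ȟ^2: (0−0)−0=0 ⇒ 0

Ȟ^0 ≅ 0, Ȟ^1 ≅ Z/5, Ȟ^2 ≅ 0


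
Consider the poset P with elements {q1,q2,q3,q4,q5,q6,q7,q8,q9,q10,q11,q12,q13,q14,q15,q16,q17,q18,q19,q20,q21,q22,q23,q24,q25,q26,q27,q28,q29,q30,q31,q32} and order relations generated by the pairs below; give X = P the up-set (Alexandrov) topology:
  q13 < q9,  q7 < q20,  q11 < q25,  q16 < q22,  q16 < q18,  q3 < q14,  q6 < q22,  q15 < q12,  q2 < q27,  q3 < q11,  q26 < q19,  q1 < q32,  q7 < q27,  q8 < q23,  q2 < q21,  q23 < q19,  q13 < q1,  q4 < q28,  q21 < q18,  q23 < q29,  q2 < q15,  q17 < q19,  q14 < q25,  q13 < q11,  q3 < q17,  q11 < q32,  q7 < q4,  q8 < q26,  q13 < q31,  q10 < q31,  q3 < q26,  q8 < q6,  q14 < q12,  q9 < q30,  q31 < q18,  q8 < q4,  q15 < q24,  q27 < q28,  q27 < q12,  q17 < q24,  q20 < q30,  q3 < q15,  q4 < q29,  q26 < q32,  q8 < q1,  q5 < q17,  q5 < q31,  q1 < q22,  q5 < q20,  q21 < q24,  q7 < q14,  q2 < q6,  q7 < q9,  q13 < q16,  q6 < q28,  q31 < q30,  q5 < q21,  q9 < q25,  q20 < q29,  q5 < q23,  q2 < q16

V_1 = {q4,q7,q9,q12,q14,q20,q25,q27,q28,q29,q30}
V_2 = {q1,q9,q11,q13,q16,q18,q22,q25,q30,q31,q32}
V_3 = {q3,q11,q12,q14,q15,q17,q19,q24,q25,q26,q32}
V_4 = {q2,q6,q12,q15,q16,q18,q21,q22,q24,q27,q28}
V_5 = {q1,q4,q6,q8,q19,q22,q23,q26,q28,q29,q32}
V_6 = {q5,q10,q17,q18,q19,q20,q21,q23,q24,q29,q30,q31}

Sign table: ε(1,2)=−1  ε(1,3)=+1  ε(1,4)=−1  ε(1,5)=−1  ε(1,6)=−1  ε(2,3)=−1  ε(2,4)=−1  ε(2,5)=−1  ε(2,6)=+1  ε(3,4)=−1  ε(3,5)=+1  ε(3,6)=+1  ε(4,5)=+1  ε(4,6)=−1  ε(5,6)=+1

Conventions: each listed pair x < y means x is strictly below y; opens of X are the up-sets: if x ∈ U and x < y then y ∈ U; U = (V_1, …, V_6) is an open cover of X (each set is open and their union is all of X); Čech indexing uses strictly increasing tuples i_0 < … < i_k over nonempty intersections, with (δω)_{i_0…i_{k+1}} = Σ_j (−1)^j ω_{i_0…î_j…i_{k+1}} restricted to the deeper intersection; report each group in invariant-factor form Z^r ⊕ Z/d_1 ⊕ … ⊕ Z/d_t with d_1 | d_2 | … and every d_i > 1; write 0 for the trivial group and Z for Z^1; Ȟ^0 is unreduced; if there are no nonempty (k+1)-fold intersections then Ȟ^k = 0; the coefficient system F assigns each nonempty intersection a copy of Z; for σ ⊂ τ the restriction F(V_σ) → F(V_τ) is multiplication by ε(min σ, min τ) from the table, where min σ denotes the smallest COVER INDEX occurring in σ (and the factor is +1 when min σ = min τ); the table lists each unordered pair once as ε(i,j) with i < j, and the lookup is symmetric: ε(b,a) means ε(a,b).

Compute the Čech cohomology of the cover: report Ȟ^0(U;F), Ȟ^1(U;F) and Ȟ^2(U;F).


Ȟ^0 = 0,  Ȟ^1 = Z/2,  Ȟ^2 = Z

nonempty overlaps:
  V12={q9,q25,q30} V13={q12,q14,q25} V14={q12,q27,q28} V15={q4,q28,q29} V16={q20,q29,q30} V23={q11,q25,q32} V24={q16,q18,q22} V25={q1,q22,q32} V26={q18,q30,q31} V34={q12,q15,q24} V35={q19,q26,q32} V36={q17,q19,q24} V45={q6,q22,q28} V46={q18,q21,q24} V56={q19,q23,q29}
  V123={q25} V126={q30} V134={q12} V145={q28} V156={q29} V235={q32} V245={q22} V246={q18} V346={q24} V356={q19}
C dims 6,15,10; δ0: rk 6, SNF 1^5·2; δ1: rk 9, SNF 1^9
degree 0: 6−6−0 = 0 → Ȟ^0 ≅ 0
degree 1: 15−9−6 = 0 plus torsion [2] → Ȟ^1 ≅ Z/2
degree 2: 10−0−9 = 1 → Ȟ^2 ≅ Z


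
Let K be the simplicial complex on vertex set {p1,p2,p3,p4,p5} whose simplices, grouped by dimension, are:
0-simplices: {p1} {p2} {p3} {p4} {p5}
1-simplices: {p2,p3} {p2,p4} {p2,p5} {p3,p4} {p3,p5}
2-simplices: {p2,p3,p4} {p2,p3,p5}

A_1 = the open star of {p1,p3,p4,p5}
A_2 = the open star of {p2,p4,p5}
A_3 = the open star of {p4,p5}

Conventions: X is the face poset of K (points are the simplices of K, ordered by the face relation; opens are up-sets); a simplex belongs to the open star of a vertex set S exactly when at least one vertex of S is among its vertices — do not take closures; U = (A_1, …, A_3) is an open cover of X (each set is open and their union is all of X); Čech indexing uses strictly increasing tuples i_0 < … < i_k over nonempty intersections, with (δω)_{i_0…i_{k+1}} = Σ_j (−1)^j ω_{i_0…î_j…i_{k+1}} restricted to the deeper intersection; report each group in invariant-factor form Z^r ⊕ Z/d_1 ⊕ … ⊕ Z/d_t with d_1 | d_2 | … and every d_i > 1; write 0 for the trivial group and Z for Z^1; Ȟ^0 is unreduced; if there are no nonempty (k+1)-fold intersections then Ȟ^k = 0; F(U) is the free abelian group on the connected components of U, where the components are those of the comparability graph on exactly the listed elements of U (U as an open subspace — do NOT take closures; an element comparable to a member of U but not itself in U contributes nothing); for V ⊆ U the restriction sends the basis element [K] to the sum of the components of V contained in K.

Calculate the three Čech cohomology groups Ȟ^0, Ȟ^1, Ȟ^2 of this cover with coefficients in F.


Ȟ^0(U;F) ≅ Z^2; Ȟ^1(U;F) ≅ 0; Ȟ^2(U;F) ≅ 0

intersection data:
  A1={{p1},{p3},{p4},{p5},{p2,p3},{p2,p4},{p2,p5},{p3,p4},{p3,p5},{p2,p3,p4},{p2,p3,p5}} A2={{p2},{p4},{p5},{p2,p3},{p2,p4},{p2,p5},{p3,p4},{p3,p5},{p2,p3,p4},{p2,p3,p5}} A3={{p4},{p5},{p2,p4},{p2,p5},{p3,p4},{p3,p5},{p2,p3,p4},{p2,p3,p5}}
  A12={{p4},{p5},{p2,p3},{p2,p4},{p2,p5},{p3,p4},{p3,p5},{p2,p3,p4},{p2,p3,p5}} A13={{p4},{p5},{p2,p4},{p2,p5},{p3,p4},{p3,p5},{p2,p3,p4},{p2,p3,p5}} A23={{p4},{p5},{p2,p4},{p2,p5},{p3,p4},{p3,p5},{p2,p3,p4},{p2,p3,p5}}
  A123={{p4},{p5},{p2,p4},{p2,p5},{p3,p4},{p3,p5},{p2,p3,p4},{p2,p3,p5}}
components per intersection:
  A1: {{p1}} {{p3},{p4},{p5},{p2,p3},{p2,p4},{p2,p5},{p3,p4},{p3,p5},{p2,p3,p4},{p2,p3,p5}}
  A2: {{p2},{p4},{p5},{p2,p3},{p2,p4},{p2,p5},{p3,p4},{p3,p5},{p2,p3,p4},{p2,p3,p5}}
  A3: {{p4},{p2,p4},{p3,p4},{p2,p3,p4}} {{p5},{p2,p5},{p3,p5},{p2,p3,p5}}
  A12: {{p4},{p5},{p2,p3},{p2,p4},{p2,p5},{p3,p4},{p3,p5},{p2,p3,p4},{p2,p3,p5}}
  A13: {{p4},{p2,p4},{p3,p4},{p2,p3,p4}} {{p5},{p2,p5},{p3,p5},{p2,p3,p5}}
  A23: {{p4},{p2,p4},{p3,p4},{p2,p3,p4}} {{p5},{p2,p5},{p3,p5},{p2,p3,p5}}
  A123: {{p4},{p2,p4},{p3,p4},{p2,p3,p4}} {{p5},{p2,p5},{p3,p5},{p2,p3,p5}}
C dims 5,5,2; δ0: rk 3, SNF 1^3; δ1: rk 2, SNF 1^2
Ȟ^0 = (5 − 3) − 0 = 2, so Ȟ^0 ≅ Z^2
Ȟ^1 = (5 − 2) − 3 = 0, so Ȟ^1 ≅ 0
Ȟ^2 = (2 − 0) − 2 = 0, so Ȟ^2 ≅ 0


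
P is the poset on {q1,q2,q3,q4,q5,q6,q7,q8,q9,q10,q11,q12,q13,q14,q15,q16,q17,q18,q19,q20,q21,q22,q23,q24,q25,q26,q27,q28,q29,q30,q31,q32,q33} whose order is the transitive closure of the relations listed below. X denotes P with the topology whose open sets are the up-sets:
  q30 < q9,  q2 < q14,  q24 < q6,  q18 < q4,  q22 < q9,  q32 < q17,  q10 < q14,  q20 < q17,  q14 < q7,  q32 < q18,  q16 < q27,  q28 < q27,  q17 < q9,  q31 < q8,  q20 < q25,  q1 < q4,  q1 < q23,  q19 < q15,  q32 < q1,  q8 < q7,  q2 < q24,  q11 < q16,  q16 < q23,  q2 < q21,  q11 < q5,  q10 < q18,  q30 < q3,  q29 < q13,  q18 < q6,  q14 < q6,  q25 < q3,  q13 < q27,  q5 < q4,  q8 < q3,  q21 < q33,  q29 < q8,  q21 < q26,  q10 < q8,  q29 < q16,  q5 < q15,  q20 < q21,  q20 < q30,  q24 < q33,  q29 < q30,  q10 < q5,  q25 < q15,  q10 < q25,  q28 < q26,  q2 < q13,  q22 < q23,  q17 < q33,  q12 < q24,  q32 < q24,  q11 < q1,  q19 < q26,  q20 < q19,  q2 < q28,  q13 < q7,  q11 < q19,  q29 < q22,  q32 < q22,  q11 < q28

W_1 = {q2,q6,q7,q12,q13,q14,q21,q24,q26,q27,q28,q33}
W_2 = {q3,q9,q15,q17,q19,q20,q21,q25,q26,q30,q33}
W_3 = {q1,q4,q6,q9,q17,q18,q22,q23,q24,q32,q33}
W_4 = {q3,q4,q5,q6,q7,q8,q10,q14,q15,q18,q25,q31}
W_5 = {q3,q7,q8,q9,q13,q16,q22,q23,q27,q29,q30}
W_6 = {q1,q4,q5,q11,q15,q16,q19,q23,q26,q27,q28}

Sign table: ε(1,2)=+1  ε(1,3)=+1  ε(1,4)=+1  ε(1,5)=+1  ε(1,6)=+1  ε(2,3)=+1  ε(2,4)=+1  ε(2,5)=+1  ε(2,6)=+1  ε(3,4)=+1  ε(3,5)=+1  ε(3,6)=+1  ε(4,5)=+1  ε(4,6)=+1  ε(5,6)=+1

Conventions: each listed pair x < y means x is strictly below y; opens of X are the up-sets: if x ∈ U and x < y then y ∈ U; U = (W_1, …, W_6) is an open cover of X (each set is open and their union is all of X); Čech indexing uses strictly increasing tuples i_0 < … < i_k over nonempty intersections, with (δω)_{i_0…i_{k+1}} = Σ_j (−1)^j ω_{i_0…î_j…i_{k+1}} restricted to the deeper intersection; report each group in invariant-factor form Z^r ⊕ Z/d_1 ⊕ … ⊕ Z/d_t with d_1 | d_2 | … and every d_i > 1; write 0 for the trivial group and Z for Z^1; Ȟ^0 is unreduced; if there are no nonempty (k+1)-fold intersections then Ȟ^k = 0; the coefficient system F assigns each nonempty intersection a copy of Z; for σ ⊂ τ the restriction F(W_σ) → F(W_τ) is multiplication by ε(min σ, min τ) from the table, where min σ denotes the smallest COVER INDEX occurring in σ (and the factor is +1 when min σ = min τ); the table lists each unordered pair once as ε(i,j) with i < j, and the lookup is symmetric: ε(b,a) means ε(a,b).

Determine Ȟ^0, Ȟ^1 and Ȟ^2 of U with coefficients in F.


Ȟ^0(U;F) ≅ Z; Ȟ^1(U;F) ≅ 0; Ȟ^2(U;F) ≅ Z/2

intersection data:
  W12={q21,q26,q33} W13={q6,q24,q33} W14={q6,q7,q14} W15={q7,q13,q27} W16={q26,q27,q28} W23={q9,q17,q33} W24={q3,q15,q25} W25={q3,q9,q30} W26={q15,q19,q26} W34={q4,q6,q18} W35={q9,q22,q23} W36={q1,q4,q23} W45={q3,q7,q8} W46={q4,q5,q15} W56={q16,q23,q27}
  W123={q33} W126={q26} W134={q6} W145={q7} W156={q27} W235={q9} W245={q3} W246={q15} W346={q4} W356={q23}
C dims 6,15,10; δ0: rk 5, SNF 1^5; δ1: rk 10, SNF 1^9·2
Ȟ^0 = (6 − 5) − 0 = 1, so Ȟ^0 ≅ Z
Ȟ^1 = (15 − 10) − 5 = 0, so Ȟ^1 ≅ 0
Ȟ^2 = (10 − 0) − 10 = 0 plus torsion [2], so Ȟ^2 ≅ Z/2


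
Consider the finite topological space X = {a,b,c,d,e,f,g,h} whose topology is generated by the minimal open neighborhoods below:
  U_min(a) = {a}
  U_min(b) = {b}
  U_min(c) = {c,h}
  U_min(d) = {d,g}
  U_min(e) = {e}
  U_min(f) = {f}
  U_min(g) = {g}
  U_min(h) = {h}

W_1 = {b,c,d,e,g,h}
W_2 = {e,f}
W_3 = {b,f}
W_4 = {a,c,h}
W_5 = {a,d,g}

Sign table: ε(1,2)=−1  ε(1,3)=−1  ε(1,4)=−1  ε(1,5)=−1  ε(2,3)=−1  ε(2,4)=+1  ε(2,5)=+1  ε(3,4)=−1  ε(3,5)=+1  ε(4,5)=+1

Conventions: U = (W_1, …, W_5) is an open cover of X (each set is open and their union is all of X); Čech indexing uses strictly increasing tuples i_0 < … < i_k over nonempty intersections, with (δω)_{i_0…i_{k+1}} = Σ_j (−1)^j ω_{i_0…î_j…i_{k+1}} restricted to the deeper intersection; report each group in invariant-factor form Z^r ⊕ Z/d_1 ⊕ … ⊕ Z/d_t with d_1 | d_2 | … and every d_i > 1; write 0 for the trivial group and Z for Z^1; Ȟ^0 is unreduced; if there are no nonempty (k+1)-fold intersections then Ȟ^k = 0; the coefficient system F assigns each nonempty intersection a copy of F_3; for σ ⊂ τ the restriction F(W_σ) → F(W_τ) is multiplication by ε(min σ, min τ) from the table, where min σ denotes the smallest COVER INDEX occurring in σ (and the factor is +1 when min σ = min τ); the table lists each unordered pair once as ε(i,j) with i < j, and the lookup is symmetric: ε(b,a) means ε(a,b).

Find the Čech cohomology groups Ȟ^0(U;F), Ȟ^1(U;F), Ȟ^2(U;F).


nonempty overlaps:
  W12={e} W13={b} W14={c,h} W15={d,g} W23={f} W45={a}
C dims 5,6; δ0: rk_F3 5
degree 0: 5−5−0 = 0 → Ȟ^0 ≅ 0
degree 1: 6−0−5 = 1 → Ȟ^1 ≅ Z/3
degree 2: 0−0−0 = 0 → Ȟ^2 ≅ 0

Ȟ^0(U;F) ≅ 0; Ȟ^1(U;F) ≅ Z/3; Ȟ^2(U;F) ≅ 0


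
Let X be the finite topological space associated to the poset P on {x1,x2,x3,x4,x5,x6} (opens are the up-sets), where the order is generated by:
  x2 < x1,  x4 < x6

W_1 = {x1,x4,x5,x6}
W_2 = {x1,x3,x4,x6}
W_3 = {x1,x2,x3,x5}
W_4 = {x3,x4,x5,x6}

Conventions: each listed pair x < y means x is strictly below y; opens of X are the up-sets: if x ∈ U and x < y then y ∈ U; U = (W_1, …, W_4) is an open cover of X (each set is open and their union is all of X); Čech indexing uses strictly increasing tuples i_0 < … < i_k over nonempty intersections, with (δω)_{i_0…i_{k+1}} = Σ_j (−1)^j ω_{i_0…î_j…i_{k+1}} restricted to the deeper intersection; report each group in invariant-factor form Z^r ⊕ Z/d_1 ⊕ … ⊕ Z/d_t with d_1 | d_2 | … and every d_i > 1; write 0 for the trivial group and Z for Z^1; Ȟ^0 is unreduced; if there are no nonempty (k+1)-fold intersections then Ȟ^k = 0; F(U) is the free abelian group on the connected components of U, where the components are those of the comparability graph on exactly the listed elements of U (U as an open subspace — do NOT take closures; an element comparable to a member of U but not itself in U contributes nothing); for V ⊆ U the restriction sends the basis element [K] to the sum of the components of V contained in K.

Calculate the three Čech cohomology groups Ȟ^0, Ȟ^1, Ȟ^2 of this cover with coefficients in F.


intersection data:
  W12={x1,x4,x6} W13={x1,x5} W14={x4,x5,x6} W23={x1,x3} W24={x3,x4,x6} W34={x3,x5}
  W123={x1} W124={x4,x6} W134={x5} W234={x3}
components per intersection:
  W1: {x1} {x4,x6} {x5}
  W2: {x1} {x3} {x4,x6}
  W3: {x1,x2} {x3} {x5}
  W4: {x3} {x4,x6} {x5}
  W12: {x1} {x4,x6}
  W13: {x1} {x5}
  W14: {x4,x6} {x5}
  W23: {x1} {x3}
  W24: {x3} {x4,x6}
  W34: {x3} {x5}
  W123: {x1}
  W124: {x4,x6}
  W134: {x5}
  W234: {x3}
C dims 12,12,4; δ0: rk 8, SNF 1^8; δ1: rk 4, SNF 1^4
Ȟ^0 = (12 − 8) − 0 = 4, so Ȟ^0 ≅ Z^4
Ȟ^1 = (12 − 4) − 8 = 0, so Ȟ^1 ≅ 0
Ȟ^2 = (4 − 0) − 4 = 0, so Ȟ^2 ≅ 0

Ȟ^0 = Z^4, Ȟ^1 = 0, Ȟ^2 = 0


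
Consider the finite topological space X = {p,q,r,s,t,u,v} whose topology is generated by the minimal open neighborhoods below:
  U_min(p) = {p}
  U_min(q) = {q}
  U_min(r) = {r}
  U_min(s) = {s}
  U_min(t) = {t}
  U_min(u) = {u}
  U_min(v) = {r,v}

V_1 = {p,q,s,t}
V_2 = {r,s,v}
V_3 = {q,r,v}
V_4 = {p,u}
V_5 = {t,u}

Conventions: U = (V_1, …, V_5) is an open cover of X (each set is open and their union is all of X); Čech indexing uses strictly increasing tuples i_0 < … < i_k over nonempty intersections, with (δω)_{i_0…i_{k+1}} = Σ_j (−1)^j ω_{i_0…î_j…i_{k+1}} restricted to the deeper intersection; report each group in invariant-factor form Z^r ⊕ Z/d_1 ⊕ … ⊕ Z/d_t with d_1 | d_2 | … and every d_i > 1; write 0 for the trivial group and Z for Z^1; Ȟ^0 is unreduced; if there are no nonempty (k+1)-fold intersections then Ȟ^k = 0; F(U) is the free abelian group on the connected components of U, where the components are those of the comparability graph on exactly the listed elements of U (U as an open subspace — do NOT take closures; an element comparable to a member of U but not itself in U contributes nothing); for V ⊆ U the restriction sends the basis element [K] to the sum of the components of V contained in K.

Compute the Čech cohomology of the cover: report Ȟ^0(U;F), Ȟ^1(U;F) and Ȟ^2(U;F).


Ȟ^0 ≅ Z^6, Ȟ^1 ≅ 0, Ȟ^2 ≅ 0

nonempty intersections:
  V12={s} V13={q} V14={p} V15={t} V23={r,v} V45={u}
components per intersection:
  V1: {p} {q} {s} {t}
  V2: {r,v} {s}
  V3: {q} {r,v}
  V4: {p} {u}
  V5: {t} {u}
  V12: {s}
  V13: {q}
  V14: {p}
  V15: {t}
  V23: {r,v}
  V45: {u}
C dims 12,6; δ0: rk 6, SNF 1^6
Ȟ^0: (12−6)−0=6 ⇒ Z^6
Ȟ^1: (6−0)−6=0 ⇒ 0
Ȟ^2: (0−0)−0=0 ⇒ 0


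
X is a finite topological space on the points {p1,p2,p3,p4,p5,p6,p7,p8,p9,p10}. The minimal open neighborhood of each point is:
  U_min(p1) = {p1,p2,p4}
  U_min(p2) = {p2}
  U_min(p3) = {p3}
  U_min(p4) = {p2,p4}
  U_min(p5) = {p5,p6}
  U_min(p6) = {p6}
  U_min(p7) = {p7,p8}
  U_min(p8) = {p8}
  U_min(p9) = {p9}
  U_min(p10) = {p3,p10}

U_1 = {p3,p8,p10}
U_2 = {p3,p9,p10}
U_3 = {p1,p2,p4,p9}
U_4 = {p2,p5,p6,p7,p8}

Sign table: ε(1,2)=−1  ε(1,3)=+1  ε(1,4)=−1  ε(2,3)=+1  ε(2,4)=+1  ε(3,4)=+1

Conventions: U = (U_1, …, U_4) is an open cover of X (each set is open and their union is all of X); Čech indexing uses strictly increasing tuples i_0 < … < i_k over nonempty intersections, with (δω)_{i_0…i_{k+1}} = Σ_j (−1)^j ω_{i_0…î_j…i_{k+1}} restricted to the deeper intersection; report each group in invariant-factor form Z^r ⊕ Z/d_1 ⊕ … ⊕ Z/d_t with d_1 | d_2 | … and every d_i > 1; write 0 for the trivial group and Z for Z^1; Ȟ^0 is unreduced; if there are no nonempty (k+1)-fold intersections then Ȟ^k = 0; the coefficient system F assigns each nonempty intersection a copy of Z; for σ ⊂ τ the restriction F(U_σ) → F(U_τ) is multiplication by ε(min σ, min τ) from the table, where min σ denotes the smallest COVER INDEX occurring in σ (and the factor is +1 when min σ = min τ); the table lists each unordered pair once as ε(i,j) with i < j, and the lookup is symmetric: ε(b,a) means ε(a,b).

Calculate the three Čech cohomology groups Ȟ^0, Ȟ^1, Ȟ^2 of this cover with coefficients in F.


nonempty overlaps:
  U12={p3,p10} U14={p8} U23={p9} U34={p2}
C dims 4,4; δ0: rk 3, SNF 1^3
degree 0: 4−3−0 = 1 → Ȟ^0 ≅ Z
degree 1: 4−0−3 = 1 → Ȟ^1 ≅ Z
degree 2: 0−0−0 = 0 → Ȟ^2 ≅ 0

Ȟ^0(U;F) ≅ Z; Ȟ^1(U;F) ≅ Z; Ȟ^2(U;F) ≅ 0


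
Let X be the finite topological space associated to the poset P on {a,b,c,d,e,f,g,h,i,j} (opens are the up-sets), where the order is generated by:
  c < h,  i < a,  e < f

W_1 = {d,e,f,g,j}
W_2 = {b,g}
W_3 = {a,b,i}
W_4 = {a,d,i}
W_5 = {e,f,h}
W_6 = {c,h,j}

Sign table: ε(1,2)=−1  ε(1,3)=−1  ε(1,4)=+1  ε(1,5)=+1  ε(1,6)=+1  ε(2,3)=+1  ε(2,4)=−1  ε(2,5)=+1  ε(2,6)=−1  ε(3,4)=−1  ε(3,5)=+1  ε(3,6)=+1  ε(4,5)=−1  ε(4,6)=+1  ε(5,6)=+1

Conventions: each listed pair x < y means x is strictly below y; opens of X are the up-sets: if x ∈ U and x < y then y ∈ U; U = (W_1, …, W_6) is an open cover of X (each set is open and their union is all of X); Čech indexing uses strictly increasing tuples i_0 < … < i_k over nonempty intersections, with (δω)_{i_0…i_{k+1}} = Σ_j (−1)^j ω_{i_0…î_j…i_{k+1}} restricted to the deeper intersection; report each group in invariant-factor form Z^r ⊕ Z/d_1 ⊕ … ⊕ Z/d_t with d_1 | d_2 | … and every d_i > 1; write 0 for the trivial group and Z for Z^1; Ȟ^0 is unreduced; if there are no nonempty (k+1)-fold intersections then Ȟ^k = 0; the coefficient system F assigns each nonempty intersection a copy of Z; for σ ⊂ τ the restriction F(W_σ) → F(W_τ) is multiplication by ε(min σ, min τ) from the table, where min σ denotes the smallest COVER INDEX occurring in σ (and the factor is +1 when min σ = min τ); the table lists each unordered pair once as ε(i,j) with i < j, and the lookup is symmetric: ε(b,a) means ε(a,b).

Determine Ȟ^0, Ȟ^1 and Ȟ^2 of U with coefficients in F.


nonempty overlaps:
  W12={g} W14={d} W15={e,f} W16={j} W23={b} W34={a,i} W56={h}
C dims 6,7; δ0: rk 5, SNF 1^5
degree 0: 6−5−0 = 1 → Ȟ^0 ≅ Z
degree 1: 7−0−5 = 2 → Ȟ^1 ≅ Z^2
degree 2: 0−0−0 = 0 → Ȟ^2 ≅ 0

Ȟ^0(U;F) ≅ Z,  Ȟ^1(U;F) ≅ Z^2,  Ȟ^2(U;F) ≅ 0


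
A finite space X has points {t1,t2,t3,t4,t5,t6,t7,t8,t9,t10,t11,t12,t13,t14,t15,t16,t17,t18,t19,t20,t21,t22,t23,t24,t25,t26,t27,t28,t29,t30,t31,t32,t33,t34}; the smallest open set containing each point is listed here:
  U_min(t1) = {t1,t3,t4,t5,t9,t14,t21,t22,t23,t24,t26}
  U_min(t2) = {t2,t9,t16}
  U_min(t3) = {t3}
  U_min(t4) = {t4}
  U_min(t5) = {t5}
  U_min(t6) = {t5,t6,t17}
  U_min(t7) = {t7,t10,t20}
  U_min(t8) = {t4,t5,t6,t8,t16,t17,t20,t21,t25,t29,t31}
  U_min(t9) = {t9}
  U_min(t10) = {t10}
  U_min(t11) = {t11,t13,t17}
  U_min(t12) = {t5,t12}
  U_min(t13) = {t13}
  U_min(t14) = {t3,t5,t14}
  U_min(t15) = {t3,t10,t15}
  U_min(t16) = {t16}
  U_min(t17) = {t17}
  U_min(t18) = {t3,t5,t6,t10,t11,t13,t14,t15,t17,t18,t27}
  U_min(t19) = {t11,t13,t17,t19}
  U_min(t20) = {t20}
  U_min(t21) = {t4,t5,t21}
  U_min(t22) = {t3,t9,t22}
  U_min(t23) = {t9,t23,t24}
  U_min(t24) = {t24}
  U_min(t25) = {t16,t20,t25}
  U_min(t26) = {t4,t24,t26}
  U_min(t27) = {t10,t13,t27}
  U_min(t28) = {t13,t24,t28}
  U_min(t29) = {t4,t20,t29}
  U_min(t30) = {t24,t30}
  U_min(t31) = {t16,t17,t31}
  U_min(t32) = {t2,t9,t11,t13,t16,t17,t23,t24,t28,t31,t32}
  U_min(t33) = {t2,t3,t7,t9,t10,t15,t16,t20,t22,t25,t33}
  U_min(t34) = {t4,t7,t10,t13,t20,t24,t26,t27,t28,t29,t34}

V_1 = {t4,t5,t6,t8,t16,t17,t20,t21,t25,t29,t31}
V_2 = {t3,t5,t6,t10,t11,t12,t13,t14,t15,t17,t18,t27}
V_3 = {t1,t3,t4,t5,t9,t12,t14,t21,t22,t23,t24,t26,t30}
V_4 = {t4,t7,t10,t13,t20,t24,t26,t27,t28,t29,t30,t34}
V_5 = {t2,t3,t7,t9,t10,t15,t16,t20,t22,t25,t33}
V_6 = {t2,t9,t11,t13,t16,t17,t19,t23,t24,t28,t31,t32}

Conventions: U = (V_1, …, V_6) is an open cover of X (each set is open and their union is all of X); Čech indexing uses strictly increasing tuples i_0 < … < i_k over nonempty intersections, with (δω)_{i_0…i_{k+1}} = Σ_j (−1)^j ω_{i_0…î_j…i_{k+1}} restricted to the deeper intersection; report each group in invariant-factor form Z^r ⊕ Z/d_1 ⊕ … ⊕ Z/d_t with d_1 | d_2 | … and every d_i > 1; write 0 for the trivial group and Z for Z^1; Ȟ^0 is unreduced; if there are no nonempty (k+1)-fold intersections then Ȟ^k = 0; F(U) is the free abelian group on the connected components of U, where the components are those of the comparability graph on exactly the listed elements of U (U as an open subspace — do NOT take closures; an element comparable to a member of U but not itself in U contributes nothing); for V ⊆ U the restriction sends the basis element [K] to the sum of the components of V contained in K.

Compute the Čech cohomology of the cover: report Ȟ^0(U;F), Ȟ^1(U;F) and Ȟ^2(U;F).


Ȟ^0 = Z, Ȟ^1 = 0 and Ȟ^2 = Z/2

nonempty overlaps:
  V12={t5,t6,t17} V13={t4,t5,t21} V14={t4,t20,t29} V15={t16,t20,t25} V16={t16,t17,t31} V23={t3,t5,t12,t14} V24={t10,t13,t27} V25={t3,t10,t15} V26={t11,t13,t17} V34={t4,t24,t26,t30} V35={t3,t9,t22} V36={t9,t23,t24} V45={t7,t10,t20} V46={t13,t24,t28} V56={t2,t9,t16}
  V123={t5} V126={t17} V134={t4} V145={t20} V156={t16} V235={t3} V245={t10} V246={t13} V346={t24} V356={t9}
components per intersection:
  V1: {t4,t5,t6,t8,t16,t17,t20,t21,t25,t29,t31}
  V2: {t3,t5,t6,t10,t11,t12,t13,t14,t15,t17,t18,t27}
  V3: {t1,t3,t4,t5,t9,t12,t14,t21,t22,t23,t24,t26,t30}
  V4: {t4,t7,t10,t13,t20,t24,t26,t27,t28,t29,t30,t34}
  V5: {t2,t3,t7,t9,t10,t15,t16,t20,t22,t25,t33}
  V6: {t2,t9,t11,t13,t16,t17,t19,t23,t24,t28,t31,t32}
  V12: {t5,t6,t17}
  V13: {t4,t5,t21}
  V14: {t4,t20,t29}
  V15: {t16,t20,t25}
  V16: {t16,t17,t31}
  V23: {t3,t5,t12,t14}
  V24: {t10,t13,t27}
  V25: {t3,t10,t15}
  V26: {t11,t13,t17}
  V34: {t4,t24,t26,t30}
  V35: {t3,t9,t22}
  V36: {t9,t23,t24}
  V45: {t7,t10,t20}
  V46: {t13,t24,t28}
  V56: {t2,t9,t16}
  V123: {t5}
  V126: {t17}
  V134: {t4}
  V145: {t20}
  V156: {t16}
  V235: {t3}
  V245: {t10}
  V246: {t13}
  V346: {t24}
  V356: {t9}
C dims 6,15,10; δ0: rk 5, SNF 1^5; δ1: rk 10, SNF 1^9·2
degree 0: 6−5−0 = 1 → Ȟ^0 ≅ Z
degree 1: 15−10−5 = 0 → Ȟ^1 ≅ 0
degree 2: 10−0−10 = 0 plus torsion [2] → Ȟ^2 ≅ Z/2
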